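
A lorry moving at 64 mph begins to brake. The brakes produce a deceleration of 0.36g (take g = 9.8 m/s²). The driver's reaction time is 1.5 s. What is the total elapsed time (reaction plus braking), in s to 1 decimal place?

Total time ≈ 9.6 s

64 mph × 0.44704 = 28.6106 m/s.
a = 0.36 × 9.8 = 3.528 m/s².
Braking time = v/a = 28.6106 / 3.528 = 8.110 s.
Total = 1.5 + 8.110 = 9.610 s.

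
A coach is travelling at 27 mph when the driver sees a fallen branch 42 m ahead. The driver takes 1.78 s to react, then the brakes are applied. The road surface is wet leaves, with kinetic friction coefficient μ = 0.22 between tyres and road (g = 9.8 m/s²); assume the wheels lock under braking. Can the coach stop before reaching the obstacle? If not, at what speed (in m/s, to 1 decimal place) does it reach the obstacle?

27 mph × 0.44704 = 12.0701 m/s.
a = μg = 0.22 × 9.8 = 2.156 m/s².
Reaction distance = 12.0701 × 1.78 = 21.485 m.
Braking distance needed to stop: v²/(2a) = 145.687 / 4.312 = 33.786 m, so total needed = 21.485 + 33.786 = 55.271 m > 42 m — it cannot stop.
Distance remaining when braking begins: 42 − 21.485 = 20.515 m.
v² = v₀² − 2a·d = 145.687 − 2 × 2.156 × 20.515 = 57.226 m²/s².
v = √57.226 = 7.565 m/s.

No — it strikes the obstacle at 7.6 m/s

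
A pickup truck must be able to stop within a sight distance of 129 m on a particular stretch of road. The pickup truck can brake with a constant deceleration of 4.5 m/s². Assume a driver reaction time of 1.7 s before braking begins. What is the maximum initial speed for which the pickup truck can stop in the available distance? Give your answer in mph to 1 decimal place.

Stopping distance: v·t_r + v²/(2a) = 129 with t_r = 1.7 s and a = 4.500 m/s².
So v² + 15.300 v − 1161.00 = 0.
Positive root: v = −a·t_r + √((a·t_r)² + 2a·d) = −7.650 + √(58.523 + 1161.00) = 27.2717 m/s.
27.2717 m/s ÷ 0.44704 = 61.005 mph.

Maximum speed ≈ 61.0 mph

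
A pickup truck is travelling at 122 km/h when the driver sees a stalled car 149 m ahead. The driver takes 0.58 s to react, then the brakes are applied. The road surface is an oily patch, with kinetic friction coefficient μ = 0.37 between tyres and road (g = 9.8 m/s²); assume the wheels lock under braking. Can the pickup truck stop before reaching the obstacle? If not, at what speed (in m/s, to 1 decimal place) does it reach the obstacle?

122 km/h ÷ 3.6 = 33.8889 m/s.
a = μg = 0.37 × 9.8 = 3.626 m/s².
Reaction distance = 33.8889 × 0.58 = 19.656 m.
Braking distance needed to stop: v²/(2a) = 1148.458 / 7.252 = 158.364 m, so total needed = 19.656 + 158.364 = 178.020 m > 149 m — it cannot stop.
Distance remaining when braking begins: 149 − 19.656 = 129.344 m.
v² = v₀² − 2a·d = 1148.458 − 2 × 3.626 × 129.344 = 210.455 m²/s².
v = √210.455 = 14.507 m/s.

No — it strikes the obstacle at 14.5 m/s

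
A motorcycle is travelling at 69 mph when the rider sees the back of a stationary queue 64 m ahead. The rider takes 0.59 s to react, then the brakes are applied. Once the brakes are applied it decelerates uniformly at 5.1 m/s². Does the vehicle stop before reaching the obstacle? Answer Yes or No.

69 mph × 0.44704 = 30.8458 m/s.
Reaction distance = 30.8458 × 0.59 = 18.199 m.
Braking distance = v²/(2a) = 951.463 / 10.200 = 93.281 m.
Total stopping distance = 18.199 + 93.281 = 111.480 m, vs 64 m available — it cannot stop in time and overshoots by 111.480 − 64 = 47.480 m.

No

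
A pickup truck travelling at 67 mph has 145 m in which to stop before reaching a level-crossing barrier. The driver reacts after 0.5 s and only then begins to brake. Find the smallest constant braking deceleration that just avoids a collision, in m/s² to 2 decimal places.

Required deceleration ≈ 3.45 m/s²

67 mph × 0.44704 = 29.9517 m/s.
Distance covered during reaction = 29.9517 × 0.5 = 14.976 m.
Distance available for braking: 145 − 14.976 = 130.024 m.
v² = 2a·d ⇒ a = v²/(2d) = 29.9517² / (2 × 130.024) = 897.104 / 260.048 = 3.4498 m/s².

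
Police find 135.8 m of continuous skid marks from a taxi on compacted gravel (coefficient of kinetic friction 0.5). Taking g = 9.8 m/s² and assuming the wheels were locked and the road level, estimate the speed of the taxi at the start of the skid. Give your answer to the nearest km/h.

Deceleration a = μg = 0.5 × 9.8 = 4.900 m/s².
v = √(2a·d) = √(2 × 4.900 × 135.8) = √1330.840 = 36.4807 m/s.
= 36.4807 × 3.6 = 131.331 km/h.

Initial speed ≈ 131 km/h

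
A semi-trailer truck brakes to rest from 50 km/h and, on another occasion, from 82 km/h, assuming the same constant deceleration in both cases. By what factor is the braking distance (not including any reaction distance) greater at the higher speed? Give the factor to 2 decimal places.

Braking distance d = v²/(2a), so with a fixed, d ∝ v².
Factor = (82/50)² = 1.6400² = 2.6896.

Factor ≈ 2.69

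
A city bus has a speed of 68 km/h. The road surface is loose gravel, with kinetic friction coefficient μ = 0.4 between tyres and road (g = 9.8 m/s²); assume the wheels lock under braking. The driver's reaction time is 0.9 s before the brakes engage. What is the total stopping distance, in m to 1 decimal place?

68 km/h ÷ 3.6 = 18.8889 m/s.
a = μg = 0.4 × 9.8 = 3.920 m/s².
Reaction distance = v·t_r = 18.8889 × 0.9 = 17.000 m.
Braking distance = v²/(2a) = 18.8889² / (2 × 3.920) = 356.791 / 7.840 = 45.509 m.
Total = 17.000 + 45.509 = 62.509 m.

Total stopping distance ≈ 62.5 m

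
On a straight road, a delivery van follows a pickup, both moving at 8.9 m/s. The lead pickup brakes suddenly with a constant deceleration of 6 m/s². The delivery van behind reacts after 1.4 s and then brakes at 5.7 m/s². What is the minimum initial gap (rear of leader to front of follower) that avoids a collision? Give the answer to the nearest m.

Minimum gap ≈ 13 m

Leader travels v²/(2a_L) = 79.210 / 12.000 = 6.601 m before stopping.
Follower covers v·t_r = 8.9000 × 1.4 = 12.460 m while reacting, then v²/(2a_F) = 79.210 / 11.400 = 6.948 m while braking, for a total of 12.460 + 6.948 = 19.408 m.
Since a_F ≤ a_L and the follower starts braking later, the follower is never slower than the leader, so the closest approach is when both have stopped.
Minimum gap = 19.408 − 6.601 = 12.807 m.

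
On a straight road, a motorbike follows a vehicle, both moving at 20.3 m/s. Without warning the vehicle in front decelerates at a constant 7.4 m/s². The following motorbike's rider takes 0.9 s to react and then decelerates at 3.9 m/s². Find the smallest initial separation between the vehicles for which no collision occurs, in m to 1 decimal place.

Minimum gap ≈ 43.3 m

Leader travels v²/(2a_L) = 412.090 / 14.800 = 27.844 m before stopping.
Follower covers v·t_r = 20.3000 × 0.9 = 18.270 m while reacting, then v²/(2a_F) = 412.090 / 7.800 = 52.832 m while braking, for a total of 18.270 + 52.832 = 71.102 m.
Since a_F ≤ a_L and the follower starts braking later, the follower is never slower than the leader, so the closest approach is when both have stopped.
Minimum gap = 71.102 − 27.844 = 43.258 m.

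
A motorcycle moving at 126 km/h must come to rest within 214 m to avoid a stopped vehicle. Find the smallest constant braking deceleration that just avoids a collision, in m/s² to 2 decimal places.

126 km/h ÷ 3.6 = 35.0000 m/s.
v² = 2a·d ⇒ a = v²/(2d) = 35.0000² / (2 × 214.000) = 1225.000 / 428.000 = 2.8621 m/s².

Required deceleration ≈ 2.86 m/s²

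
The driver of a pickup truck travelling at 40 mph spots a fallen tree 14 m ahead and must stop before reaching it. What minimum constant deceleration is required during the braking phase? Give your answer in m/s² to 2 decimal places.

Required deceleration ≈ 11.42 m/s²

40 mph × 0.44704 = 17.8816 m/s.
v² = 2a·d ⇒ a = v²/(2d) = 17.8816² / (2 × 14.000) = 319.752 / 28.000 = 11.4197 m/s².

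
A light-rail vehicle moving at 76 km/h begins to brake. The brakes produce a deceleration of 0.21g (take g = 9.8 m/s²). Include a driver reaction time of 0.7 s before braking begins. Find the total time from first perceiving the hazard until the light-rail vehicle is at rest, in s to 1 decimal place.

76 km/h ÷ 3.6 = 21.1111 m/s.
a = 0.21 × 9.8 = 2.058 m/s².
Braking time = v/a = 21.1111 / 2.058 = 10.258 s.
Total = 0.7 + 10.258 = 10.958 s.

Total time ≈ 11.0 s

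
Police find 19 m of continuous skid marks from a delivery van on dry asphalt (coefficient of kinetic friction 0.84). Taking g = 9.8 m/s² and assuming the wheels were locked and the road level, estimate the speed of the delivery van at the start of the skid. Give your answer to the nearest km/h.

Deceleration a = μg = 0.84 × 9.8 = 8.232 m/s².
v = √(2a·d) = √(2 × 8.232 × 19) = √312.816 = 17.6866 m/s.
= 17.6866 × 3.6 = 63.672 km/h.

Initial speed ≈ 64 km/h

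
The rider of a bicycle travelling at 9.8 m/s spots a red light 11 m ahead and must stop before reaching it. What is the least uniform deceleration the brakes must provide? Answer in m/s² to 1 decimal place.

Required deceleration ≈ 4.4 m/s²

v² = 2a·d ⇒ a = v²/(2d) = 9.8000² / (2 × 11.000) = 96.040 / 22.000 = 4.3655 m/s².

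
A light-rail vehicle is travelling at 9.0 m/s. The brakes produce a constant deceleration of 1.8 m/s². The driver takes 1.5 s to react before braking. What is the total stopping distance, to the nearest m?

Reaction distance = v·t_r = 9.0000 × 1.5 = 13.500 m.
Braking distance = v²/(2a) = 9.0000² / (2 × 1.800) = 81.000 / 3.600 = 22.500 m.
Total = 13.500 + 22.500 = 36.000 m.

Total stopping distance ≈ 36 m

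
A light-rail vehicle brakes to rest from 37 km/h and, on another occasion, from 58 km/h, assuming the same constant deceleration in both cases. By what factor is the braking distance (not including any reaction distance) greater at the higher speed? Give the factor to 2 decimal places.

Braking distance d = v²/(2a), so with a fixed, d ∝ v².
Factor = (58/37)² = 1.5676² = 2.4574.

Factor ≈ 2.46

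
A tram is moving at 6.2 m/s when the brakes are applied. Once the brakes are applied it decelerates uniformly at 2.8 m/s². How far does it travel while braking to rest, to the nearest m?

Braking distance ≈ 7 m

Braking distance = v²/(2a) = 6.2000² / (2 × 2.800) = 38.440 / 5.600 = 6.864 m.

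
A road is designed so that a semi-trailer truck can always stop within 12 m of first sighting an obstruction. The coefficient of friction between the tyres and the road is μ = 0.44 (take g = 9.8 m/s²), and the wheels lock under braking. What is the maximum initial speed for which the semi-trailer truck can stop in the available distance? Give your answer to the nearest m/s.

a = μg = 0.44 × 9.8 = 4.312 m/s².
v²/(2a) = d ⇒ v = √(2 × 4.312 × 12) = √103.49 = 10.1730 m/s.

Maximum speed ≈ 10 m/s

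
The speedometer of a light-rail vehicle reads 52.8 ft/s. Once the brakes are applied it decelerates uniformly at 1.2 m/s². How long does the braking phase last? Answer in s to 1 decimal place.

Braking time ≈ 13.4 s

52.8 ft/s × 0.3048 = 16.0934 m/s.
Braking time = v/a = 16.0934 / 1.200 = 13.411 s.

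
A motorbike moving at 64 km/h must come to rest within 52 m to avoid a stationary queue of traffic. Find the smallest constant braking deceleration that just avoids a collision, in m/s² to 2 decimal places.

64 km/h ÷ 3.6 = 17.7778 m/s.
v² = 2a·d ⇒ a = v²/(2d) = 17.7778² / (2 × 52.000) = 316.050 / 104.000 = 3.0389 m/s².

Required deceleration ≈ 3.04 m/s²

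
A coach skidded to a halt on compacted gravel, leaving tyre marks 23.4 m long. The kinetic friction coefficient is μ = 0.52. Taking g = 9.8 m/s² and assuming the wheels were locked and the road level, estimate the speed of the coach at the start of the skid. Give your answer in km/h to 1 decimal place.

Initial speed ≈ 55.6 km/h

Deceleration a = μg = 0.52 × 9.8 = 5.096 m/s².
v = √(2a·d) = √(2 × 5.096 × 23.4) = √238.493 = 15.4432 m/s.
= 15.4432 × 3.6 = 55.596 km/h.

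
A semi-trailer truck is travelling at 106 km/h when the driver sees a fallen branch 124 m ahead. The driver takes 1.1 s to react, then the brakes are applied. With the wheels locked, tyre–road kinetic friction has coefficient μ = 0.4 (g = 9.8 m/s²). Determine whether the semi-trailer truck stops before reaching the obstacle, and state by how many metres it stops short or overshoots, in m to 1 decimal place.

No — it overshoots by 19.0 m

106 km/h ÷ 3.6 = 29.4444 m/s.
a = μg = 0.4 × 9.8 = 3.920 m/s².
Reaction distance = 29.4444 × 1.1 = 32.389 m.
Braking distance = v²/(2a) = 866.973 / 7.840 = 110.583 m.
Total stopping distance = 32.389 + 110.583 = 142.972 m, vs 124 m available — it cannot stop in time and overshoots by 142.972 − 124 = 18.972 m.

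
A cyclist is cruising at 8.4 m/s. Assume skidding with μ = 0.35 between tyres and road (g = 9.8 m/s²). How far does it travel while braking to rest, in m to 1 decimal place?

a = μg = 0.35 × 9.8 = 3.430 m/s².
Braking distance = v²/(2a) = 8.4000² / (2 × 3.430) = 70.560 / 6.860 = 10.286 m.

Braking distance ≈ 10.3 m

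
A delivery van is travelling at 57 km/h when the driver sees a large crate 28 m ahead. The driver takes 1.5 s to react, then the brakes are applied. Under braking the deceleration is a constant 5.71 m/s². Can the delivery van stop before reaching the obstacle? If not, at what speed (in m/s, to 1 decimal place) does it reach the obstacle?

57 km/h ÷ 3.6 = 15.8333 m/s.
Reaction distance = 15.8333 × 1.5 = 23.750 m.
Braking distance needed to stop: v²/(2a) = 250.693 / 11.420 = 21.952 m, so total needed = 23.750 + 21.952 = 45.702 m > 28 m — it cannot stop.
Distance remaining when braking begins: 28 − 23.750 = 4.250 m.
v² = v₀² − 2a·d = 250.693 − 2 × 5.710 × 4.250 = 202.158 m²/s².
v = √202.158 = 14.218 m/s.

No — it strikes the obstacle at 14.2 m/s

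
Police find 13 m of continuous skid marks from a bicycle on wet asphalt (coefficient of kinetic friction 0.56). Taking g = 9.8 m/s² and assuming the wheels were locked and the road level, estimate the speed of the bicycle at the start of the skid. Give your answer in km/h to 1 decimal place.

Initial speed ≈ 43.0 km/h

Deceleration a = μg = 0.56 × 9.8 = 5.488 m/s².
v = √(2a·d) = √(2 × 5.488 × 13) = √142.688 = 11.9452 m/s.
= 11.9452 × 3.6 = 43.003 km/h.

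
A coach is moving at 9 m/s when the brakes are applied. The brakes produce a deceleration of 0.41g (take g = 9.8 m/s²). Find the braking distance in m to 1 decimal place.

a = 0.41 × 9.8 = 4.018 m/s².
Braking distance = v²/(2a) = 9.0000² / (2 × 4.018) = 81.000 / 8.036 = 10.080 m.

Braking distance ≈ 10.1 m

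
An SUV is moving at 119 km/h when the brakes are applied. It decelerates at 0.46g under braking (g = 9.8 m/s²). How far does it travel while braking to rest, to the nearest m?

119 km/h ÷ 3.6 = 33.0556 m/s.
a = 0.46 × 9.8 = 4.508 m/s².
Braking distance = v²/(2a) = 33.0556² / (2 × 4.508) = 1092.673 / 9.016 = 121.193 m.

Braking distance ≈ 121 m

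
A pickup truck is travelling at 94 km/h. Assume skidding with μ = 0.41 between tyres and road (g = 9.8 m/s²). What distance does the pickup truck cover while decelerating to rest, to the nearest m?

Braking distance ≈ 85 m

94 km/h ÷ 3.6 = 26.1111 m/s.
a = μg = 0.41 × 9.8 = 4.018 m/s².
Braking distance = v²/(2a) = 26.1111² / (2 × 4.018) = 681.790 / 8.036 = 84.842 m.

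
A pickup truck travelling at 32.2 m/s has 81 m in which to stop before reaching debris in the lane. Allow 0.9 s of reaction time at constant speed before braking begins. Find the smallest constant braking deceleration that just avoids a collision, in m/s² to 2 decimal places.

Required deceleration ≈ 9.97 m/s²

Distance covered during reaction = 32.2000 × 0.9 = 28.980 m.
Distance available for braking: 81 − 28.980 = 52.020 m.
v² = 2a·d ⇒ a = v²/(2d) = 32.2000² / (2 × 52.020) = 1036.840 / 104.040 = 9.9658 m/s².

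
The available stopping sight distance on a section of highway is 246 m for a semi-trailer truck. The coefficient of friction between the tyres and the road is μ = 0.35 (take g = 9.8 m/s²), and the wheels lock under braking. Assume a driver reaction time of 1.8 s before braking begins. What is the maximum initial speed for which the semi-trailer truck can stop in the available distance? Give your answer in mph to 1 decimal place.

a = μg = 0.35 × 9.8 = 3.430 m/s².
Stopping distance: v·t_r + v²/(2a) = 246 with t_r = 1.8 s and a = 3.430 m/s².
So v² + 12.348 v − 1687.56 = 0.
Positive root: v = −a·t_r + √((a·t_r)² + 2a·d) = −6.174 + √(38.118 + 1687.56) = 35.3673 m/s.
35.3673 m/s ÷ 0.44704 = 79.114 mph.

Maximum speed ≈ 79.1 mph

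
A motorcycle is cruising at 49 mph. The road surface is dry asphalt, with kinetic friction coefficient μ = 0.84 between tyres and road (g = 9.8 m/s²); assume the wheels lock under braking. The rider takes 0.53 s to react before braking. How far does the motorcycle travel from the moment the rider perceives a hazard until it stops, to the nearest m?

49 mph × 0.44704 = 21.9050 m/s.
a = μg = 0.84 × 9.8 = 8.232 m/s².
Reaction distance = v·t_r = 21.9050 × 0.53 = 11.610 m.
Braking distance = v²/(2a) = 21.9050² / (2 × 8.232) = 479.829 / 16.464 = 29.144 m.
Total = 11.610 + 29.144 = 40.754 m.

Total stopping distance ≈ 41 m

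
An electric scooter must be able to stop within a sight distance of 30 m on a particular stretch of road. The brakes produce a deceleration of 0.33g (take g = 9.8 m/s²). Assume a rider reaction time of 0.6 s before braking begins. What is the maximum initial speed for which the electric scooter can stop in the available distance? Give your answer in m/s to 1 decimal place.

a = 0.33 × 9.8 = 3.234 m/s².
Stopping distance: v·t_r + v²/(2a) = 30 with t_r = 0.6 s and a = 3.234 m/s².
So v² + 3.881 v − 194.04 = 0.
Positive root: v = −a·t_r + √((a·t_r)² + 2a·d) = −1.940 + √(3.764 + 194.04) = 12.1243 m/s.

Maximum speed ≈ 12.1 m/s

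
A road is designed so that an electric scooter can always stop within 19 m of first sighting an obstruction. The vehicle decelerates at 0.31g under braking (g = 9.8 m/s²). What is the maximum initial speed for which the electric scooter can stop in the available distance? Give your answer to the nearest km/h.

Maximum speed ≈ 39 km/h

a = 0.31 × 9.8 = 3.038 m/s².
v²/(2a) = d ⇒ v = √(2 × 3.038 × 19) = √115.44 = 10.7443 m/s.
10.7443 m/s × 3.6 = 38.679 km/h.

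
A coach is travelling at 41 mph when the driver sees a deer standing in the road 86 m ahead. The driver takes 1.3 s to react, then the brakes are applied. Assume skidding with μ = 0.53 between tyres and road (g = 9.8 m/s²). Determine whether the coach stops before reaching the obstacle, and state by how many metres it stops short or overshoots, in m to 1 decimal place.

Yes — it stops 29.8 m short of the obstacle

41 mph × 0.44704 = 18.3286 m/s.
a = μg = 0.53 × 9.8 = 5.194 m/s².
Reaction distance = 18.3286 × 1.3 = 23.827 m.
Braking distance = v²/(2a) = 335.938 / 10.388 = 32.339 m.
Total stopping distance = 23.827 + 32.339 = 56.166 m, vs 86 m available — it stops with 86 − 56.166 = 29.834 m to spare.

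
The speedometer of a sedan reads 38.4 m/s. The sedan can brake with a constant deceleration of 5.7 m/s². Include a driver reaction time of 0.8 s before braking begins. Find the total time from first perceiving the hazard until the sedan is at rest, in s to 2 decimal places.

Total time ≈ 7.54 s

Braking time = v/a = 38.4000 / 5.700 = 6.737 s.
Total = 0.8 + 6.737 = 7.537 s.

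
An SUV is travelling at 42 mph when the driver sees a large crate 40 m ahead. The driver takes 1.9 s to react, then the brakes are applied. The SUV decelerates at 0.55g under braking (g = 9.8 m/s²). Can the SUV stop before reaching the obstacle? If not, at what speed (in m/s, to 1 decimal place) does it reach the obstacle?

42 mph × 0.44704 = 18.7757 m/s.
a = 0.55 × 9.8 = 5.390 m/s².
Reaction distance = 18.7757 × 1.9 = 35.674 m.
Braking distance needed to stop: v²/(2a) = 352.527 / 10.780 = 32.702 m, so total needed = 35.674 + 32.702 = 68.376 m > 40 m — it cannot stop.
Distance remaining when braking begins: 40 − 35.674 = 4.326 m.
v² = v₀² − 2a·d = 352.527 − 2 × 5.390 × 4.326 = 305.893 m²/s².
v = √305.893 = 17.490 m/s.

No — it strikes the obstacle at 17.5 m/s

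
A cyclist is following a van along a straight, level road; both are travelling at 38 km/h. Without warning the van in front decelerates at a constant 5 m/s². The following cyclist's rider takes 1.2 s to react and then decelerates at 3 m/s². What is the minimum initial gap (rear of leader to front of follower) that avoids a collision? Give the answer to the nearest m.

Minimum gap ≈ 20 m

38 km/h ÷ 3.6 = 10.5556 m/s.
Leader travels v²/(2a_L) = 111.421 / 10.000 = 11.142 m before stopping.
Follower covers v·t_r = 10.5556 × 1.2 = 12.667 m while reacting, then v²/(2a_F) = 111.421 / 6.000 = 18.570 m while braking, for a total of 12.667 + 18.570 = 31.237 m.
Since a_F ≤ a_L and the follower starts braking later, the follower is never slower than the leader, so the closest approach is when both have stopped.
Minimum gap = 31.237 − 11.142 = 20.095 m.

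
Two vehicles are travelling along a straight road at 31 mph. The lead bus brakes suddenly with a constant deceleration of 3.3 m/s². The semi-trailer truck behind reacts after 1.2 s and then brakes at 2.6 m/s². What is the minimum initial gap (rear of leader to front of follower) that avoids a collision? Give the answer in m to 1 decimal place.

Minimum gap ≈ 24.5 m

31 mph × 0.44704 = 13.8582 m/s.
Leader travels v²/(2a_L) = 192.050 / 6.600 = 29.098 m before stopping.
Follower covers v·t_r = 13.8582 × 1.2 = 16.630 m while reacting, then v²/(2a_F) = 192.050 / 5.200 = 36.933 m while braking, for a total of 16.630 + 36.933 = 53.563 m.
Since a_F ≤ a_L and the follower starts braking later, the follower is never slower than the leader, so the closest approach is when both have stopped.
Minimum gap = 53.563 − 29.098 = 24.465 m.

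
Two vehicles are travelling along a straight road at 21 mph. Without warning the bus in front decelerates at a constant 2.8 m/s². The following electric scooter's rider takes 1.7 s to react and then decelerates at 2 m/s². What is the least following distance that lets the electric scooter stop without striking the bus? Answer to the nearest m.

Minimum gap ≈ 22 m

21 mph × 0.44704 = 9.3878 m/s.
Leader travels v²/(2a_L) = 88.131 / 5.600 = 15.738 m before stopping.
Follower covers v·t_r = 9.3878 × 1.7 = 15.959 m while reacting, then v²/(2a_F) = 88.131 / 4.000 = 22.033 m while braking, for a total of 15.959 + 22.033 = 37.992 m.
Since a_F ≤ a_L and the follower starts braking later, the follower is never slower than the leader, so the closest approach is when both have stopped.
Minimum gap = 37.992 − 15.738 = 22.254 m.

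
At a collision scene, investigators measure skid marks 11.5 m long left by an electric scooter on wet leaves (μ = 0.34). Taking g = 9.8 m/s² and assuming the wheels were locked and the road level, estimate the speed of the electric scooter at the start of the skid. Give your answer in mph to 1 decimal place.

Initial speed ≈ 19.6 mph

Deceleration a = μg = 0.34 × 9.8 = 3.332 m/s².
v = √(2a·d) = √(2 × 3.332 × 11.5) = √76.636 = 8.7542 m/s.
= 8.7542 ÷ 0.44704 = 19.583 mph.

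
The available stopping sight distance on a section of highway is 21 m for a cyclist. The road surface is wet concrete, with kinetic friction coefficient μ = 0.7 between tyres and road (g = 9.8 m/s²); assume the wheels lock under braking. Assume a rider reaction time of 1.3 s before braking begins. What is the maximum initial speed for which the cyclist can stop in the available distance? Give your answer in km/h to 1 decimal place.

a = μg = 0.7 × 9.8 = 6.860 m/s².
Stopping distance: v·t_r + v²/(2a) = 21 with t_r = 1.3 s and a = 6.860 m/s².
So v² + 17.836 v − 288.12 = 0.
Positive root: v = −a·t_r + √((a·t_r)² + 2a·d) = −8.918 + √(79.531 + 288.12) = 10.2562 m/s.
10.2562 m/s × 3.6 = 36.922 km/h.

Maximum speed ≈ 36.9 km/h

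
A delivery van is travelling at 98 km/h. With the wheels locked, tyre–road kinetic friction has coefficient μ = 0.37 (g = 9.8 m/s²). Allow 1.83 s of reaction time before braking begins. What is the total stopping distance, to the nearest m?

Total stopping distance ≈ 152 m

98 km/h ÷ 3.6 = 27.2222 m/s.
a = μg = 0.37 × 9.8 = 3.626 m/s².
Reaction distance = v·t_r = 27.2222 × 1.83 = 49.817 m.
Braking distance = v²/(2a) = 27.2222² / (2 × 3.626) = 741.048 / 7.252 = 102.185 m.
Total = 49.817 + 102.185 = 152.002 m.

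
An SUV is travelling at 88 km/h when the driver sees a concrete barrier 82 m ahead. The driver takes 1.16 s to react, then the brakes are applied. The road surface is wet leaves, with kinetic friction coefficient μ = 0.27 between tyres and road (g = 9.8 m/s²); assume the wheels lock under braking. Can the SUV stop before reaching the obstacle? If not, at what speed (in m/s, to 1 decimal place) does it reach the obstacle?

No — it strikes the obstacle at 17.7 m/s

88 km/h ÷ 3.6 = 24.4444 m/s.
a = μg = 0.27 × 9.8 = 2.646 m/s².
Reaction distance = 24.4444 × 1.16 = 28.356 m.
Braking distance needed to stop: v²/(2a) = 597.529 / 5.292 = 112.912 m, so total needed = 28.356 + 112.912 = 141.268 m > 82 m — it cannot stop.
Distance remaining when braking begins: 82 − 28.356 = 53.644 m.
v² = v₀² − 2a·d = 597.529 − 2 × 2.646 × 53.644 = 313.645 m²/s².
v = √313.645 = 17.710 m/s.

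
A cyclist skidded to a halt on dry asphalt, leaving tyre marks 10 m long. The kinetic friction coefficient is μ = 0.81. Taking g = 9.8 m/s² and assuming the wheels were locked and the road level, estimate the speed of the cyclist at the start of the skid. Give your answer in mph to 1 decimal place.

Initial speed ≈ 28.2 mph

Deceleration a = μg = 0.81 × 9.8 = 7.938 m/s².
v = √(2a·d) = √(2 × 7.938 × 10) = √158.760 = 12.6000 m/s.
= 12.6000 ÷ 0.44704 = 28.185 mph.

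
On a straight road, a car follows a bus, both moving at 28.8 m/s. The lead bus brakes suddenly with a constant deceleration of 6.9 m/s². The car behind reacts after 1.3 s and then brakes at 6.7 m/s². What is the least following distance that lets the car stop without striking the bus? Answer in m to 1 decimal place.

Minimum gap ≈ 39.2 m

Leader travels v²/(2a_L) = 829.440 / 13.800 = 60.104 m before stopping.
Follower covers v·t_r = 28.8000 × 1.3 = 37.440 m while reacting, then v²/(2a_F) = 829.440 / 13.400 = 61.899 m while braking, for a total of 37.440 + 61.899 = 99.339 m.
Since a_F ≤ a_L and the follower starts braking later, the follower is never slower than the leader, so the closest approach is when both have stopped.
Minimum gap = 99.339 − 60.104 = 39.235 m.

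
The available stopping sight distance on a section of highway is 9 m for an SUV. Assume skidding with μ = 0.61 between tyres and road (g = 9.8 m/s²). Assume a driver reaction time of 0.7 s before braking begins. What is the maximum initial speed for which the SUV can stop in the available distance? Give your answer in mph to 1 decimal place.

Maximum speed ≈ 15.7 mph

a = μg = 0.61 × 9.8 = 5.978 m/s².
Stopping distance: v·t_r + v²/(2a) = 9 with t_r = 0.7 s and a = 5.978 m/s².
So v² + 8.369 v − 107.60 = 0.
Positive root: v = −a·t_r + √((a·t_r)² + 2a·d) = −4.185 + √(17.514 + 107.60) = 7.0004 m/s.
7.0004 m/s ÷ 0.44704 = 15.659 mph.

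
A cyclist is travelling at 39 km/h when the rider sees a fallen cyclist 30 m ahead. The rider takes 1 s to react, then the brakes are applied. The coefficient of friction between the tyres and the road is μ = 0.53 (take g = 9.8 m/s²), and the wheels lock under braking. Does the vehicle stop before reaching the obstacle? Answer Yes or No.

39 km/h ÷ 3.6 = 10.8333 m/s.
a = μg = 0.53 × 9.8 = 5.194 m/s².
Reaction distance = 10.8333 × 1 = 10.833 m.
Braking distance = v²/(2a) = 117.360 / 10.388 = 11.298 m.
Total stopping distance = 10.833 + 11.298 = 22.131 m, vs 30 m available — it stops with 30 − 22.131 = 7.869 m to spare.

Yes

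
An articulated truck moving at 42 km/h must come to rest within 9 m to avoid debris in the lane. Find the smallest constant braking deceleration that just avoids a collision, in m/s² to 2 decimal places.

Required deceleration ≈ 7.56 m/s²

42 km/h ÷ 3.6 = 11.6667 m/s.
v² = 2a·d ⇒ a = v²/(2d) = 11.6667² / (2 × 9.000) = 136.112 / 18.000 = 7.5618 m/s².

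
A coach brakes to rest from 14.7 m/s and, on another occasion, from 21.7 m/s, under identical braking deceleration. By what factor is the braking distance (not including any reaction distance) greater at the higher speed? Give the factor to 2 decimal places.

Braking distance d = v²/(2a), so with a fixed, d ∝ v².
Factor = (21.7/14.7)² = 1.4762² = 2.1792.

Factor ≈ 2.18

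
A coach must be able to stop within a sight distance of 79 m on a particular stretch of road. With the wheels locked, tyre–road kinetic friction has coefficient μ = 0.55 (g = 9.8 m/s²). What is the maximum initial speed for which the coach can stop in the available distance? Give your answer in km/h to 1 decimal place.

Maximum speed ≈ 105.1 km/h

a = μg = 0.55 × 9.8 = 5.390 m/s².
v²/(2a) = d ⇒ v = √(2 × 5.390 × 79) = √851.62 = 29.1825 m/s.
29.1825 m/s × 3.6 = 105.057 km/h.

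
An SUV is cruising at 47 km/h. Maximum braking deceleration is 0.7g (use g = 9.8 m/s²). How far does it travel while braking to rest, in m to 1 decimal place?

47 km/h ÷ 3.6 = 13.0556 m/s.
a = 0.7 × 9.8 = 6.860 m/s².
Braking distance = v²/(2a) = 13.0556² / (2 × 6.860) = 170.449 / 13.720 = 12.423 m.

Braking distance ≈ 12.4 m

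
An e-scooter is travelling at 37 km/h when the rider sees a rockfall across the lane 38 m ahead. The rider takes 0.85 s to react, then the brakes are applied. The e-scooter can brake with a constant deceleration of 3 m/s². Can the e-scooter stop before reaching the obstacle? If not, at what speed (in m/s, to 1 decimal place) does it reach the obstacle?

Yes — it stops about 11.7 m short of the obstacle, so it never reaches it

37 km/h ÷ 3.6 = 10.2778 m/s.
Reaction distance = 10.2778 × 0.85 = 8.736 m.
Braking distance = v²/(2a) = 105.633 / 6.000 = 17.605 m.
Total stopping distance = 8.736 + 17.605 = 26.341 m, vs 38 m available — it stops with 38 − 26.341 = 11.659 m to spare.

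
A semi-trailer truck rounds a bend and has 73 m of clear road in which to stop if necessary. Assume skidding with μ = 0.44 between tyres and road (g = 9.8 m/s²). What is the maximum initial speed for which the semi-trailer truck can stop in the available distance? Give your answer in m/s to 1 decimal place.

Maximum speed ≈ 25.1 m/s

a = μg = 0.44 × 9.8 = 4.312 m/s².
v²/(2a) = d ⇒ v = √(2 × 4.312 × 73) = √629.55 = 25.0908 m/s.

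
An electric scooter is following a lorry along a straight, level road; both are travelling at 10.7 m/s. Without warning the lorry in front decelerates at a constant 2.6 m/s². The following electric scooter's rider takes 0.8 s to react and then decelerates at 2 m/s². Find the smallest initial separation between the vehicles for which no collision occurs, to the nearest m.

Minimum gap ≈ 15 m

Leader travels v²/(2a_L) = 114.490 / 5.200 = 22.017 m before stopping.
Follower covers v·t_r = 10.7000 × 0.8 = 8.560 m while reacting, then v²/(2a_F) = 114.490 / 4.000 = 28.622 m while braking, for a total of 8.560 + 28.622 = 37.182 m.
Since a_F ≤ a_L and the follower starts braking later, the follower is never slower than the leader, so the closest approach is when both have stopped.
Minimum gap = 37.182 − 22.017 = 15.165 m.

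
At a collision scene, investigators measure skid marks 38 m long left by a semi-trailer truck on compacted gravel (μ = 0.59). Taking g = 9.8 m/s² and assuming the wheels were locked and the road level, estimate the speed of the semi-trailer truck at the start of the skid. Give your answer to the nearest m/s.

Deceleration a = μg = 0.59 × 9.8 = 5.782 m/s².
v = √(2a·d) = √(2 × 5.782 × 38) = √439.432 = 20.9626 m/s.

Initial speed ≈ 21 m/s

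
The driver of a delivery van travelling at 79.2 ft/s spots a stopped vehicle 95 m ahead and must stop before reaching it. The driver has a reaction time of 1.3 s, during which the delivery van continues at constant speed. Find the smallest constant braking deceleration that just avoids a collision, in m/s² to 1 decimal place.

Required deceleration ≈ 4.6 m/s²

79.2 ft/s × 0.3048 = 24.1402 m/s.
Distance covered during reaction = 24.1402 × 1.3 = 31.382 m.
Distance available for braking: 95 − 31.382 = 63.618 m.
v² = 2a·d ⇒ a = v²/(2d) = 24.1402² / (2 × 63.618) = 582.749 / 127.236 = 4.5801 m/s².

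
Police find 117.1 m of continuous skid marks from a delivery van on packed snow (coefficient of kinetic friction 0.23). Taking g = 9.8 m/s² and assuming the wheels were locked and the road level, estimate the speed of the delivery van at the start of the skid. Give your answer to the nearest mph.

Initial speed ≈ 51 mph

Deceleration a = μg = 0.23 × 9.8 = 2.254 m/s².
v = √(2a·d) = √(2 × 2.254 × 117.1) = √527.887 = 22.9758 m/s.
= 22.9758 ÷ 0.44704 = 51.395 mph.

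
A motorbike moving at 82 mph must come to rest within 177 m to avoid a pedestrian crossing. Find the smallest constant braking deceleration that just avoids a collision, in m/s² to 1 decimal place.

Required deceleration ≈ 3.8 m/s²

82 mph × 0.44704 = 36.6573 m/s.
v² = 2a·d ⇒ a = v²/(2d) = 36.6573² / (2 × 177.000) = 1343.758 / 354.000 = 3.7959 m/s².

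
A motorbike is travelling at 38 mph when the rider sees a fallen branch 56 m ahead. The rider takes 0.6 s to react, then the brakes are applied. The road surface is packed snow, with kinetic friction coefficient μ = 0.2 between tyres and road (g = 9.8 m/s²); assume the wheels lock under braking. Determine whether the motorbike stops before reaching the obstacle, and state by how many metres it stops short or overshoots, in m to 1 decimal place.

No — it overshoots by 27.8 m

38 mph × 0.44704 = 16.9875 m/s.
a = μg = 0.2 × 9.8 = 1.960 m/s².
Reaction distance = 16.9875 × 0.6 = 10.193 m.
Braking distance = v²/(2a) = 288.575 / 3.920 = 73.616 m.
Total stopping distance = 10.193 + 73.616 = 83.809 m, vs 56 m available — it cannot stop in time and overshoots by 83.809 − 56 = 27.809 m.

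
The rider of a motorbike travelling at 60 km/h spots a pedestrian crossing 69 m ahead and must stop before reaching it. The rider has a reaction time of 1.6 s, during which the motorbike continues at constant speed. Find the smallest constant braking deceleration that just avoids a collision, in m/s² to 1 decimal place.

60 km/h ÷ 3.6 = 16.6667 m/s.
Distance covered during reaction = 16.6667 × 1.6 = 26.667 m.
Distance available for braking: 69 − 26.667 = 42.333 m.
v² = 2a·d ⇒ a = v²/(2d) = 16.6667² / (2 × 42.333) = 277.779 / 84.666 = 3.2809 m/s².

Required deceleration ≈ 3.3 m/s²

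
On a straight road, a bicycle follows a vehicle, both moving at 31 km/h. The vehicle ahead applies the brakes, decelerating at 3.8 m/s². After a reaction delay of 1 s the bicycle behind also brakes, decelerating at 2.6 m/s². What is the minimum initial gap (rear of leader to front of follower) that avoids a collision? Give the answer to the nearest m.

31 km/h ÷ 3.6 = 8.6111 m/s.
Leader travels v²/(2a_L) = 74.151 / 7.600 = 9.757 m before stopping.
Follower covers v·t_r = 8.6111 × 1 = 8.611 m while reacting, then v²/(2a_F) = 74.151 / 5.200 = 14.260 m while braking, for a total of 8.611 + 14.260 = 22.871 m.
Since a_F ≤ a_L and the follower starts braking later, the follower is never slower than the leader, so the closest approach is when both have stopped.
Minimum gap = 22.871 − 9.757 = 13.114 m.

Minimum gap ≈ 13 m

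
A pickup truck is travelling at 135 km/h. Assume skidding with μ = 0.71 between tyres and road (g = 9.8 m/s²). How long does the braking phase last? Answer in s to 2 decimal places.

135 km/h ÷ 3.6 = 37.5000 m/s.
a = μg = 0.71 × 9.8 = 6.958 m/s².
Braking time = v/a = 37.5000 / 6.958 = 5.389 s.

Braking time ≈ 5.39 s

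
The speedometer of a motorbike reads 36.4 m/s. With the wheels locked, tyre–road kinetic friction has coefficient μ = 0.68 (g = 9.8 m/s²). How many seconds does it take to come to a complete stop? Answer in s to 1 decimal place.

Braking time ≈ 5.5 s

a = μg = 0.68 × 9.8 = 6.664 m/s².
Braking time = v/a = 36.4000 / 6.664 = 5.462 s.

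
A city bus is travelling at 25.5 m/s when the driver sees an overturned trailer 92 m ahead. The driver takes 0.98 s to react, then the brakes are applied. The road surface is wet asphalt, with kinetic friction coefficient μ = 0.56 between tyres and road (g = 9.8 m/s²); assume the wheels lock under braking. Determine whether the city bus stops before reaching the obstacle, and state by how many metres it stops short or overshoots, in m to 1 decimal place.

a = μg = 0.56 × 9.8 = 5.488 m/s².
Reaction distance = 25.5000 × 0.98 = 24.990 m.
Braking distance = v²/(2a) = 650.250 / 10.976 = 59.243 m.
Total stopping distance = 24.990 + 59.243 = 84.233 m, vs 92 m available — it stops with 92 − 84.233 = 7.767 m to spare.

Yes — it stops 7.8 m short of the obstacle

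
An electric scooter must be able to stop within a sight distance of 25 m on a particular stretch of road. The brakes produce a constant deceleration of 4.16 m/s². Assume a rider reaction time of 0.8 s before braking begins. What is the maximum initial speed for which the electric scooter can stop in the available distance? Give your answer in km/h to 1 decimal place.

Stopping distance: v·t_r + v²/(2a) = 25 with t_r = 0.8 s and a = 4.160 m/s².
So v² + 6.656 v − 208.00 = 0.
Positive root: v = −a·t_r + √((a·t_r)² + 2a·d) = −3.328 + √(11.076 + 208.00) = 11.4732 m/s.
11.4732 m/s × 3.6 = 41.304 km/h.

Maximum speed ≈ 41.3 km/h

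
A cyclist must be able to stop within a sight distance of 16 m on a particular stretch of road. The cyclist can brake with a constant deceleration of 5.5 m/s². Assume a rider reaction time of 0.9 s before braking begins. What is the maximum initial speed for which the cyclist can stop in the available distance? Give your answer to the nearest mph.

Maximum speed ≈ 21 mph

Stopping distance: v·t_r + v²/(2a) = 16 with t_r = 0.9 s and a = 5.500 m/s².
So v² + 9.900 v − 176.00 = 0.
Positive root: v = −a·t_r + √((a·t_r)² + 2a·d) = −4.950 + √(24.503 + 176.00) = 9.2099 m/s.
9.2099 m/s ÷ 0.44704 = 20.602 mph.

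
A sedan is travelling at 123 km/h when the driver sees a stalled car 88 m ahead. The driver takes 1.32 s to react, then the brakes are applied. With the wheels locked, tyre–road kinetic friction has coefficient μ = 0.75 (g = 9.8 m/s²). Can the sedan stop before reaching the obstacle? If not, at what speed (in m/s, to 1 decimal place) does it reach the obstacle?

No — it strikes the obstacle at 23.2 m/s

123 km/h ÷ 3.6 = 34.1667 m/s.
a = μg = 0.75 × 9.8 = 7.350 m/s².
Reaction distance = 34.1667 × 1.32 = 45.100 m.
Braking distance needed to stop: v²/(2a) = 1167.363 / 14.700 = 79.412 m, so total needed = 45.100 + 79.412 = 124.512 m > 88 m — it cannot stop.
Distance remaining when braking begins: 88 − 45.100 = 42.900 m.
v² = v₀² − 2a·d = 1167.363 − 2 × 7.350 × 42.900 = 536.733 m²/s².
v = √536.733 = 23.167 m/s.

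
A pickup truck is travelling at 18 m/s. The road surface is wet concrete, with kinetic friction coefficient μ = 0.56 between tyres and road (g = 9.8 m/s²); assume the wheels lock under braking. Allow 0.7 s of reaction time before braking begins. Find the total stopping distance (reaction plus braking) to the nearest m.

Total stopping distance ≈ 42 m

a = μg = 0.56 × 9.8 = 5.488 m/s².
Reaction distance = v·t_r = 18.0000 × 0.7 = 12.600 m.
Braking distance = v²/(2a) = 18.0000² / (2 × 5.488) = 324.000 / 10.976 = 29.519 m.
Total = 12.600 + 29.519 = 42.119 m.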